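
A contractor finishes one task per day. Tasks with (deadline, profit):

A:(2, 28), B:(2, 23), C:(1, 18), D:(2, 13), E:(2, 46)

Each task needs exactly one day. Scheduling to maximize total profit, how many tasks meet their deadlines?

Sort by profit descending; place each in the latest free slot ≤ its deadline.
Profit order: E=46 A=28 B=23 C=18 D=13
Assign: E→slot 2, A→slot 1, B skipped, C skipped, D skipped.
Slots: [1:A] [2:E]
2 of 5 scheduled.

2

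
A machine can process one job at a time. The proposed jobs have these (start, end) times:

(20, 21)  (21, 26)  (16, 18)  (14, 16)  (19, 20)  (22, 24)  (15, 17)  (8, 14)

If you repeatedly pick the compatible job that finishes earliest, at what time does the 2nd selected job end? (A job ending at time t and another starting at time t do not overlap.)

By end time: (8,14), (14,16), (15,17), (16,18), (19,20), (20,21), (22,24), (21,26).
Pick (8,14); next start ≥ 14 → (14,16); next start ≥ 16 → (16,18); next start ≥ 18 → (19,20); next start ≥ 20 → (20,21); next start ≥ 21 → (22,24).
Selected: (8,14) (14,16) (16,18) (19,20) (20,21) (22,24)

16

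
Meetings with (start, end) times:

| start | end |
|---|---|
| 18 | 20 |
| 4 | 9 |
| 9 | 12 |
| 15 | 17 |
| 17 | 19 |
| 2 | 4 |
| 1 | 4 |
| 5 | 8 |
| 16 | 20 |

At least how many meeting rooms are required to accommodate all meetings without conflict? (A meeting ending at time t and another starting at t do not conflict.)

Events (time:±→running): 1:+→1 2:+→2 4:-→1 4:-→0 4:+→1 5:+→2 8:-→1 9:-→0 9:+→1 12:-→0 15:+→1 16:+→2 17:-→1 17:+→2 18:+→3 … peak 3.

3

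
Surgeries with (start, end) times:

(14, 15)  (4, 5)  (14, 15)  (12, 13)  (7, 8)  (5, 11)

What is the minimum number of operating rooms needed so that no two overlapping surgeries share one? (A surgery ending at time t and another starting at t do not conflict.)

2

The answer is the maximum number of intervals overlapping at any instant.
starts: [4, 5, 7, 12, 14, 14]
ends:   [5, 8, 11, 13, 15, 15]
s4→1 e5→0 s5→1 s7→2  — peak 2.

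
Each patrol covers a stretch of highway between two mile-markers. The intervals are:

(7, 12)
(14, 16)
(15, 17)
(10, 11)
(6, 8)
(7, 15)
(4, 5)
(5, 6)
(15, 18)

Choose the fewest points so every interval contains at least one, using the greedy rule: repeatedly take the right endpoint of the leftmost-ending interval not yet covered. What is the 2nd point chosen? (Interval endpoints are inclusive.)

8

Process intervals by earliest right end; each time one isn't hit yet, stab at its right endpoint.
By right end: [4,5]  [5,6]  [6,8]  [10,11]  [7,12]  [7,15]  [14,16]  [15,17]  [15,18]
[4,5] uncovered → point at 5; [6,8] uncovered → point at 8; [10,11] uncovered → point at 11; [14,16] uncovered → point at 16.
Points: 5, 8, 11, 16 (4 total).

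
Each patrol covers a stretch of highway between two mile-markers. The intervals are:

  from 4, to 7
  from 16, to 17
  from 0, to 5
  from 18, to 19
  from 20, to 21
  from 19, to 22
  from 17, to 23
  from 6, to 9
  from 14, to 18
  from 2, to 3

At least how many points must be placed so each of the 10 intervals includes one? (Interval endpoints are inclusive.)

5

By right end: [2,3]  [0,5]  [4,7]  [6,9]  [16,17]  [14,18]  [18,19]  [20,21]  [19,22]  [17,23]
[2,3] uncovered → point at 3; [4,7] uncovered → point at 7; [16,17] uncovered → point at 17; [18,19] uncovered → point at 19; [20,21] uncovered → point at 21.
Points: 3, 7, 17, 19, 21 (5 total).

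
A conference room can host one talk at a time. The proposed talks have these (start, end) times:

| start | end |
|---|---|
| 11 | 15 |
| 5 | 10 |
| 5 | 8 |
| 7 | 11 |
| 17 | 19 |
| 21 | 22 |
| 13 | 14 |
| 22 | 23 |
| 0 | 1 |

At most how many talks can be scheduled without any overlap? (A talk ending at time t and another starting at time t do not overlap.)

6

Order by finish time; keep every interval that doesn't clash with the previous kept one.
Sorted by end: (0,1)  (5,8)  (5,10)  (7,11)  (13,14)  (11,15)  (17,19)  (21,22)  (22,23)
take (0,1); take (5,8); skip (5,10); take (13,14); skip (11,15); take (17,19); take (21,22); take (22,23).
Selected 6 talks.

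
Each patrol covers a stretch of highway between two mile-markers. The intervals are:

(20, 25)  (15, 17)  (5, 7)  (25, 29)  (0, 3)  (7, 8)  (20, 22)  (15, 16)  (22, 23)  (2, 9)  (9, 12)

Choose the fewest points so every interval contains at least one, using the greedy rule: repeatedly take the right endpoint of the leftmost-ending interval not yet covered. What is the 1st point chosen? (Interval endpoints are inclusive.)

3

Sort by right endpoint; whenever an interval is uncovered, place a point at its right end.
Sorted: [0,3] [5,7] [7,8] [2,9] [9,12] [15,16] [15,17] [20,22] [22,23] [20,25] [25,29]
{[0,3]} hit by 3; {[5,7],[7,8],[2,9]} hit by 7; {[9,12]} hit by 12; {[15,16],[15,17]} hit by 16; {[20,22],[22,23],[20,25]} hit by 22; {[25,29]} hit by 29.
Points: 3, 7, 12, 16, 22, 29 (6 total).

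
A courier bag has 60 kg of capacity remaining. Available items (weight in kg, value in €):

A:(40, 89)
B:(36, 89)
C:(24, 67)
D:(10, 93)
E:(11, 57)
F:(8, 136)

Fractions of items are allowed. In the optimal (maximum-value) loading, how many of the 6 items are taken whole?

Greedy by value/weight ratio, highest first.
Ratios (sorted): F 17.00, D 9.30, E 5.18, C 2.79, B 2.47, A 2.23
take F (8 @ 136); take D (10 @ 93); take E (11 @ 57); take C (24 @ 67); take 7/36 of B → 17.31. Capacity used 60/60.
4 item(s) taken whole; one partial (take 7/36 of B).

4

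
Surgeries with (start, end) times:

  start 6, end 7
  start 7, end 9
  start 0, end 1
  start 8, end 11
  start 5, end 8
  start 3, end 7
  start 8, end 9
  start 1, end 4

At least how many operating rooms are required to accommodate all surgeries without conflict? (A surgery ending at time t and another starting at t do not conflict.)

starts: [0, 1, 3, 5, 6, 7, 8, 8]
ends:   [1, 4, 7, 7, 8, 9, 9, 11]
s0→1 e1→0 s1→1 s3→2 e4→1 s5→2 s6→3  — peak 3.

3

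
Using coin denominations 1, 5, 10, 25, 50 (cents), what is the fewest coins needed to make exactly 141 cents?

6

Greedy: take as many of the largest coin as possible, then repeat with the remainder.
141 = 2×50 + 1×25 + 1×10 + 1×5 + 1×1
Total coins = 2 + 1 + 1 + 1 + 1 = 6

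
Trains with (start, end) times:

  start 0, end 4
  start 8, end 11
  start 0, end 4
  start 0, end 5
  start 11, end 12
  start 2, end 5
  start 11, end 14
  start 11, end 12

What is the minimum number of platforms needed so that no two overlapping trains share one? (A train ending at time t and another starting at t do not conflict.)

The answer is the maximum number of intervals overlapping at any instant.
starts: [0, 0, 0, 2, 8, 11, 11, 11]
ends:   [4, 4, 5, 5, 11, 12, 12, 14]
s0→1 s0→2 s0→3 s2→4  — peak 4.

4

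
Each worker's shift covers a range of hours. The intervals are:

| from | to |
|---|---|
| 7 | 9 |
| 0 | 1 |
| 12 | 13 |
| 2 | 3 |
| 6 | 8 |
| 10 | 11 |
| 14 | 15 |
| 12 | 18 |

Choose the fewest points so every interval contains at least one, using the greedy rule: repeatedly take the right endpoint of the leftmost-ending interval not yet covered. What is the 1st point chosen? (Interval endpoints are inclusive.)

1

Sort by right endpoint; whenever an interval is uncovered, place a point at its right end.
Sorted: [0,1] [2,3] [6,8] [7,9] [10,11] [12,13] [14,15] [12,18]
{[0,1]} hit by 1; {[2,3]} hit by 3; {[6,8],[7,9]} hit by 8; {[10,11]} hit by 11; {[12,13]} hit by 13; {[14,15],[12,18]} hit by 15.
Points: 1, 3, 8, 11, 13, 15 (6 total).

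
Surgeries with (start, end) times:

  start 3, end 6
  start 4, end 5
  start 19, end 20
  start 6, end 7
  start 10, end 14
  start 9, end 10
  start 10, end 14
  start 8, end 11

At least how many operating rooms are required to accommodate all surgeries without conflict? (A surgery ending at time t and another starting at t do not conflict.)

Events (time:±→running): 3:+→1 4:+→2 5:-→1 6:-→0 6:+→1 7:-→0 8:+→1 9:+→2 10:-→1 10:+→2 10:+→3 … peak 3.

3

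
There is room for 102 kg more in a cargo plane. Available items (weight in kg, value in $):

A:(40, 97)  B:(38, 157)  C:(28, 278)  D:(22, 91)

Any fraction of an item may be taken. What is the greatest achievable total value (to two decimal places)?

559.95

Greedy by value/weight ratio, highest first.
Order: C (278/28=9.93) > D (91/22=4.14) > B (157/38=4.13) > A (97/40=2.42)
Fill: take C (28 @ 278) → take D (22 @ 91) → take B (38 @ 157) → take 14/40 of A → 33.95; 102/102 used.
Total value = 559.95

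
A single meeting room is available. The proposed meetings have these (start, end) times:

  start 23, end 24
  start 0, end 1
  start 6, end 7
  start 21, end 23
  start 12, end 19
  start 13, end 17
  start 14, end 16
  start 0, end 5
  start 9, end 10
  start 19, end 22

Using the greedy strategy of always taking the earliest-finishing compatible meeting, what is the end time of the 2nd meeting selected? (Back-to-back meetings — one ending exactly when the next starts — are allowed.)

By end time: (0,1), (0,5), (6,7), (9,10), (14,16), (13,17), (12,19), (19,22), (21,23), (23,24).
Pick (0,1); next start ≥ 1 → (6,7); next start ≥ 7 → (9,10); next start ≥ 10 → (14,16); next start ≥ 16 → (19,22); next start ≥ 22 → (23,24).
Selected: (0,1) (6,7) (9,10) (14,16) (19,22) (23,24)

7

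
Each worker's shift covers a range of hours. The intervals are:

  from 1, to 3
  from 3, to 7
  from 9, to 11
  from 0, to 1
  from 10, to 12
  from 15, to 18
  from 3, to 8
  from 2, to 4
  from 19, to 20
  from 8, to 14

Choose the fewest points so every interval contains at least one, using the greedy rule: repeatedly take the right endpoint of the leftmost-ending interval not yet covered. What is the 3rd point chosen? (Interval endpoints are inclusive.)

11

Process intervals by earliest right end; each time one isn't hit yet, stab at its right endpoint.
Sorted: [0,1] [1,3] [2,4] [3,7] [3,8] [9,11] [10,12] [8,14] [15,18] [19,20]
{[0,1],[1,3]} hit by 1; {[2,4],[3,7],[3,8]} hit by 4; {[9,11],[10,12],[8,14]} hit by 11; {[15,18]} hit by 18; {[19,20]} hit by 20.
Points: 1, 4, 11, 18, 20 (5 total).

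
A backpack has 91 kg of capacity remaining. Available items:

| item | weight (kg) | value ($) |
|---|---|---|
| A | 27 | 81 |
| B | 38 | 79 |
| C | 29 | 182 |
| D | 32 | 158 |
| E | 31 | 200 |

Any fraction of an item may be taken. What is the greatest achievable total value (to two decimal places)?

Sort by value per unit weight and fill in that order.
Order: E (200/31=6.45) > C (182/29=6.28) > D (158/32=4.94) > A (81/27=3.00) > B (79/38=2.08)
Fill: take E (31 @ 200) → take C (29 @ 182) → take 31/32 of D → 153.06; 91/91 used.
Total value = 535.06

535.06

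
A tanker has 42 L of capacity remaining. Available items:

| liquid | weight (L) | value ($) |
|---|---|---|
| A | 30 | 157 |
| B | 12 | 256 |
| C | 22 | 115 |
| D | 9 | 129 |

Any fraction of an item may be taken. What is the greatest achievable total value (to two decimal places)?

Greedy by value/weight ratio, highest first.
Ratios (sorted): B 21.33, D 14.33, A 5.23, C 5.23
take B (12 @ 256); take D (9 @ 129); take 21/30 of A → 109.90. Capacity used 42/42.
Total value = 494.90

494.90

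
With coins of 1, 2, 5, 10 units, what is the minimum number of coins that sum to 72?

72 − 7×10→2 − 1×2→0
Total coins = 7 + 1 = 8

8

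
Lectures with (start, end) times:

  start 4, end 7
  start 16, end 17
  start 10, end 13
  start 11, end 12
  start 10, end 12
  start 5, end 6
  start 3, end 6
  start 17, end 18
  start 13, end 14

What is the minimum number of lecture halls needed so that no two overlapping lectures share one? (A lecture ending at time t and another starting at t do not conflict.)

Events (time:±→running): 3:+→1 4:+→2 5:+→3 … peak 3.

3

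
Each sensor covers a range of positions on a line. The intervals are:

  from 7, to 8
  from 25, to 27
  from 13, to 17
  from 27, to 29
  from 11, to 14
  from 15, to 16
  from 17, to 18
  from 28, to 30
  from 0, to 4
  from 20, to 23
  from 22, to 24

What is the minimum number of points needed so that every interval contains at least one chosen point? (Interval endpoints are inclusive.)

By right end: [0,4]  [7,8]  [11,14]  [15,16]  [13,17]  [17,18]  [20,23]  [22,24]  [25,27]  [27,29]  [28,30]
[0,4] uncovered → point at 4; [7,8] uncovered → point at 8; [11,14] uncovered → point at 14; [15,16] uncovered → point at 16; [17,18] uncovered → point at 18; [20,23] uncovered → point at 23; [25,27] uncovered → point at 27; [28,30] uncovered → point at 30.
Points: 4, 8, 14, 16, 18, 23, 27, 30 (8 total).

8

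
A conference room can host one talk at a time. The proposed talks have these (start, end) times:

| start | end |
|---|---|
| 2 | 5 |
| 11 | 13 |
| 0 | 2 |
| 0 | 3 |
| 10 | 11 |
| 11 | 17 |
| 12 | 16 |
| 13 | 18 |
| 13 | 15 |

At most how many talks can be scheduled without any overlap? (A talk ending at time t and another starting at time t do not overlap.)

Sorted by end: (0,2)  (0,3)  (2,5)  (10,11)  (11,13)  (13,15)  (12,16)  (11,17)  (13,18)
take (0,2); take (2,5); take (10,11); take (11,13); take (13,15).
Selected 5 talks.

5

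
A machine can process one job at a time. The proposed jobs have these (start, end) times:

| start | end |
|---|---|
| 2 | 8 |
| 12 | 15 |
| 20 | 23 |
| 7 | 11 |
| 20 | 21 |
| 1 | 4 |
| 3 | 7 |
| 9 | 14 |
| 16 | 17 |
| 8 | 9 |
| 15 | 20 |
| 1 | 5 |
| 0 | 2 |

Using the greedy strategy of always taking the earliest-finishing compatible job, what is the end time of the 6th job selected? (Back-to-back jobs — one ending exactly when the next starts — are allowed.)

21

By end time: (0,2), (1,4), (1,5), (3,7), (2,8), (8,9), (7,11), (9,14), (12,15), (16,17), (15,20), (20,21), (20,23).
Pick (0,2); next start ≥ 2 → (3,7); next start ≥ 7 → (8,9); next start ≥ 9 → (9,14); next start ≥ 14 → (16,17); next start ≥ 17 → (20,21).
Selected: (0,2) (3,7) (8,9) (9,14) (16,17) (20,21)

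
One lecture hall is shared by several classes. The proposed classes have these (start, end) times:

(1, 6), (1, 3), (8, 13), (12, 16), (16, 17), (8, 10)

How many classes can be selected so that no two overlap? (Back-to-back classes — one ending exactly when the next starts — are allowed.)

4

Sorted by end: (1,3)  (1,6)  (8,10)  (8,13)  (12,16)  (16,17)
take (1,3); skip (1,6); take (8,10); skip (8,13); take (12,16); take (16,17).
Selected 4 classes.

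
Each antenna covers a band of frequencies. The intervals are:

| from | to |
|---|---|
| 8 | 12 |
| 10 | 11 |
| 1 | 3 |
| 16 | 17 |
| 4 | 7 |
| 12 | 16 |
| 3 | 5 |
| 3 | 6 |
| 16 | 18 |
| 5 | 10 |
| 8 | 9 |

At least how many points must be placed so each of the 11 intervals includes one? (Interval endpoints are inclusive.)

5

Sorted: [1,3] [3,5] [3,6] [4,7] [8,9] [5,10] [10,11] [8,12] [12,16] [16,17] [16,18]
{[1,3],[3,5],[3,6]} hit by 3; {[4,7]} hit by 7; {[8,9],[5,10]} hit by 9; {[10,11],[8,12]} hit by 11; {[12,16],[16,17],[16,18]} hit by 16.
Points: 3, 7, 9, 11, 16 (5 total).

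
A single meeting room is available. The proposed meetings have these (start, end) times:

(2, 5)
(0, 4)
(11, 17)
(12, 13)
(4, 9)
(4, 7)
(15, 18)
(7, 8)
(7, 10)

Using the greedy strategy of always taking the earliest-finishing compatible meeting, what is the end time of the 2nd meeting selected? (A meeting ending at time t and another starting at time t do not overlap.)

Order by finish time; keep every interval that doesn't clash with the previous kept one.
By end time: (0,4), (2,5), (4,7), (7,8), (4,9), (7,10), (12,13), (11,17), (15,18).
Pick (0,4); next start ≥ 4 → (4,7); next start ≥ 7 → (7,8); next start ≥ 8 → (12,13); next start ≥ 13 → (15,18).
Selected: (0,4) (4,7) (7,8) (12,13) (15,18)

7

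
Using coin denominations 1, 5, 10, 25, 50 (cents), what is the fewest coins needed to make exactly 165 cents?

5

165 = 3×50 + 1×10 + 1×5
Total coins = 3 + 1 + 1 = 5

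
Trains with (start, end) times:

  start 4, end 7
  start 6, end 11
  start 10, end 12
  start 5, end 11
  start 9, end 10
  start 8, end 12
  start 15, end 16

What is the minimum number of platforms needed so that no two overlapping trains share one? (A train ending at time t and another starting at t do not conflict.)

4

Count concurrent intervals with a sweep; the peak is the room count.
starts: [4, 5, 6, 8, 9, 10, 15]
ends:   [7, 10, 11, 11, 12, 12, 16]
s4→1 s5→2 s6→3 e7→2 s8→3 s9→4  — peak 4.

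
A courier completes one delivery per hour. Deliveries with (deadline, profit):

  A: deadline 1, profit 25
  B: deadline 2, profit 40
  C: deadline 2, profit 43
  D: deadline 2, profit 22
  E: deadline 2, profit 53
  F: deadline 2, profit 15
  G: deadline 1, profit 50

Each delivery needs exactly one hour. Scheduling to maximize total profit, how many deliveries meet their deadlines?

2

By profit: E(d2,53), G(d1,50), C(d2,43), B(d2,40), A(d1,25), D(d2,22), F(d2,15)
E→slot 2; G→slot 1; C skipped; B skipped; A skipped; D skipped; F skipped.
2 of 7 scheduled.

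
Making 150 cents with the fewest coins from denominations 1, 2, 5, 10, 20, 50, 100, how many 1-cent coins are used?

Use the largest denomination that fits, subtract, and repeat.
150 = 1×100 + 1×50
Count of 1: 0

0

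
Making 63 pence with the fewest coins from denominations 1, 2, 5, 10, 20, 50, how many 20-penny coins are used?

0

63 = 1×50 + 1×10 + 1×2 + 1×1
Count of 20: 0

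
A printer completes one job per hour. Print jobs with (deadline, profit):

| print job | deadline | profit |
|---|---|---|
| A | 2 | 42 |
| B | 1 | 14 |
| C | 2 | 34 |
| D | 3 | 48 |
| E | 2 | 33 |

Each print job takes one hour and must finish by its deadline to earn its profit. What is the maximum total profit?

Sort by profit descending; place each in the latest free slot ≤ its deadline.
By profit: D(d3,48), A(d2,42), C(d2,34), E(d2,33), B(d1,14)
D→slot 3; A→slot 2; C→slot 1; E skipped; B skipped.
Profit = 34 + 42 + 48 = 124

124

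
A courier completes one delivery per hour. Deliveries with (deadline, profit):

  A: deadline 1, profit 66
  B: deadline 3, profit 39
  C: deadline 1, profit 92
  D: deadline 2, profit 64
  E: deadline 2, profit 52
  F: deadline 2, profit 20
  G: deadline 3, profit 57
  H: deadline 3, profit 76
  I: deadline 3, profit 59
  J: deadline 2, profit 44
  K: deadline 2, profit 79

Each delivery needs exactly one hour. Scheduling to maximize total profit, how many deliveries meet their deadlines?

Profit order: C=92 K=79 H=76 A=66 D=64 I=59 G=57 E=52 J=44 B=39 F=20
Assign: C→slot 1, K→slot 2, H→slot 3, A skipped, D skipped, I skipped, G skipped, E skipped, J skipped, B skipped, F skipped.
Slots: [1:C] [2:K] [3:H]
3 of 11 scheduled.

3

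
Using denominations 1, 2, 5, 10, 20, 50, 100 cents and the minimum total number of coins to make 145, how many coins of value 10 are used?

0

Use the largest denomination that fits, subtract, and repeat.
145 = 1×100 + 2×20 + 1×5
Count of 10: 0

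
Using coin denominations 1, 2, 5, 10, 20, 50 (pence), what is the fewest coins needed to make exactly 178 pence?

178 − 3×50→28 − 1×20→8 − 1×5→3 − 1×2→1 − 1×1→0
Total coins = 3 + 1 + 1 + 1 + 1 = 7

7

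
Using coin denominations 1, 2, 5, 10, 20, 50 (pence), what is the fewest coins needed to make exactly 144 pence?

Greedy: take as many of the largest coin as possible, then repeat with the remainder.
144 = 2×50 + 2×20 + 2×2
Total coins = 2 + 2 + 2 = 6

6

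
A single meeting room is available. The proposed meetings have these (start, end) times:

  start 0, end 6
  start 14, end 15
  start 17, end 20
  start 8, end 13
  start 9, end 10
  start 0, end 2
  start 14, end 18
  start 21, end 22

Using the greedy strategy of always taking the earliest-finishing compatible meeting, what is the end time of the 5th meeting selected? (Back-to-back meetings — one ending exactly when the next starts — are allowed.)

Sorted by end: (0,2)  (0,6)  (9,10)  (8,13)  (14,15)  (14,18)  (17,20)  (21,22)
take (0,2); take (9,10); take (14,15); take (17,20); take (21,22).
Selected: (0,2) (9,10) (14,15) (17,20) (21,22)

22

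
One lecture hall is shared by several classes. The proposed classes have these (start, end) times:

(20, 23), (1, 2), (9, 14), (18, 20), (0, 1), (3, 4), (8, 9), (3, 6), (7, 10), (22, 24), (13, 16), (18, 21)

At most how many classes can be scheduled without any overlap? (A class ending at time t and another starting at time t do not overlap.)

7

Order by finish time; keep every interval that doesn't clash with the previous kept one.
Sorted by end: (0,1)  (1,2)  (3,4)  (3,6)  (8,9)  (7,10)  (9,14)  (13,16)  (18,20)  (18,21)  (20,23)  (22,24)
take (0,1); take (1,2); take (3,4); skip (3,6); take (8,9); take (9,14); take (18,20); skip (18,21); take (20,23).
Selected 7 classes.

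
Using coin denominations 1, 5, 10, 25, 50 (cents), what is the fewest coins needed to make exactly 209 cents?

Greedy: take as many of the largest coin as possible, then repeat with the remainder.
209 − 4×50→9 − 1×5→4 − 4×1→0
Total coins = 4 + 1 + 4 = 9

9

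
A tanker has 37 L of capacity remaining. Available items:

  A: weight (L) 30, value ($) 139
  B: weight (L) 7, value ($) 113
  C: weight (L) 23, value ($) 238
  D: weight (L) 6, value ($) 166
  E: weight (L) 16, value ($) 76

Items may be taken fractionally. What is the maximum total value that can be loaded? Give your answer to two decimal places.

Greedy by value/weight ratio, highest first.
Ratios (sorted): D 27.67, B 16.14, C 10.35, E 4.75, A 4.63
take D (6 @ 166); take B (7 @ 113); take C (23 @ 238); take 1/16 of E → 4.75. Capacity used 37/37.
Total value = 521.75

521.75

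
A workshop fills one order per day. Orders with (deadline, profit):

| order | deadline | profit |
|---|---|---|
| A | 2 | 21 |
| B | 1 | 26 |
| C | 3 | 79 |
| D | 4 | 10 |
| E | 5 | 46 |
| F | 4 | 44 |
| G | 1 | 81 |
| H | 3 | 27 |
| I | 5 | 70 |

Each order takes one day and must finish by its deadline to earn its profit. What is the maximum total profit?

320

By profit: G(d1,81), C(d3,79), I(d5,70), E(d5,46), F(d4,44), H(d3,27), B(d1,26), A(d2,21), D(d4,10)
G→slot 1; C→slot 3; I→slot 5; E→slot 4; F→slot 2; H skipped; B skipped; A skipped; D skipped.
Profit = 81 + 44 + 79 + 46 + 70 = 320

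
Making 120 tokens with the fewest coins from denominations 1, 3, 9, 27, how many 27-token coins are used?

Greedy: take as many of the largest coin as possible, then repeat with the remainder.
120 − 4×27→12 − 1×9→3 − 1×3→0
Count of 27: 4

4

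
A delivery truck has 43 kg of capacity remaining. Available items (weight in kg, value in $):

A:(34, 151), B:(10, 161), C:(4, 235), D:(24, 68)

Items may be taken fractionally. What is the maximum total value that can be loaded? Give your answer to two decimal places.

524.79

Sort by value per unit weight and fill in that order.
Order: C (235/4=58.75) > B (161/10=16.10) > A (151/34=4.44) > D (68/24=2.83)
Fill: take C (4 @ 235) → take B (10 @ 161) → take 29/34 of A → 128.79; 43/43 used.
Total value = 524.79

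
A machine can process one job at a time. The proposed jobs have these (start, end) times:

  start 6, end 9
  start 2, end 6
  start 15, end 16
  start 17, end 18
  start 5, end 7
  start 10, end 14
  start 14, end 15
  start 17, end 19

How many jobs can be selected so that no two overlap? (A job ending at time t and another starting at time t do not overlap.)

Greedy by earliest finish: after sorting by end time, pick each interval compatible with the last pick.
Sorted by end: (2,6)  (5,7)  (6,9)  (10,14)  (14,15)  (15,16)  (17,18)  (17,19)
take (2,6); skip (5,7); take (6,9); take (10,14); take (14,15); take (15,16); take (17,18).
Selected 6 jobs.

6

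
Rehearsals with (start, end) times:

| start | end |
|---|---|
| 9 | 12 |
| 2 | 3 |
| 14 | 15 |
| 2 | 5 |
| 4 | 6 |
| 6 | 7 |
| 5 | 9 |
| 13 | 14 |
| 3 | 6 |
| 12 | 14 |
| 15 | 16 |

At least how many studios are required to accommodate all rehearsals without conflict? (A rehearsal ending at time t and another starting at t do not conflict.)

Events (time:±→running): 2:+→1 2:+→2 3:-→1 3:+→2 4:+→3 … peak 3.

3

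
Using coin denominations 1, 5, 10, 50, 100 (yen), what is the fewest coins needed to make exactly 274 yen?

9

Greedy: take as many of the largest coin as possible, then repeat with the remainder.
274 − 2×100→74 − 1×50→24 − 2×10→4 − 4×1→0
Total coins = 2 + 1 + 2 + 4 = 9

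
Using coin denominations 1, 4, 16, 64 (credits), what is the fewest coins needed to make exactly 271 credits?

10

Greedy: take as many of the largest coin as possible, then repeat with the remainder.
271 = 4×64 + 3×4 + 3×1
Total coins = 4 + 3 + 3 = 10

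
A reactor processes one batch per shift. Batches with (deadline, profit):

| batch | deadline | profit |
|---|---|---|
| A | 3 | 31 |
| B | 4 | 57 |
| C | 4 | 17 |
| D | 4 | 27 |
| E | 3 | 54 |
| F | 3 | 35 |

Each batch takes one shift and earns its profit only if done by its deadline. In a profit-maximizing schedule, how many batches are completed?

4

Sort by profit descending; place each in the latest free slot ≤ its deadline.
Profit order: B=57 E=54 F=35 A=31 D=27 C=17
Assign: B→slot 4, E→slot 3, F→slot 2, A→slot 1, D skipped, C skipped.
Slots: [1:A] [2:F] [3:E] [4:B]
4 of 6 scheduled.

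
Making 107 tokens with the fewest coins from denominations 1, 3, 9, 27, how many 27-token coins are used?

3

107 − 3×27→26 − 2×9→8 − 2×3→2 − 2×1→0
Count of 27: 3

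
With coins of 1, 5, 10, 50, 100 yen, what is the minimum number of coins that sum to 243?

Use the largest denomination that fits, subtract, and repeat.
243 − 2×100→43 − 4×10→3 − 3×1→0
Total coins = 2 + 4 + 3 = 9

9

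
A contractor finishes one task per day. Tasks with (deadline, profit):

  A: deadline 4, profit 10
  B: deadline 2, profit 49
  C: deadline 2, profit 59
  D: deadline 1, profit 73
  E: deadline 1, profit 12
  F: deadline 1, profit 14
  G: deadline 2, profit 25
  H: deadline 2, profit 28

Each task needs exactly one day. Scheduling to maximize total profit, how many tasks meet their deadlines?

Take jobs in profit order; each goes to the latest open slot no later than its deadline.
Profit order: D=73 C=59 B=49 H=28 G=25 F=14 E=12 A=10
Assign: D→slot 1, C→slot 2, B skipped, H skipped, G skipped, F skipped, E skipped, A→slot 4.
Slots: [1:D] [2:C] [4:A]
3 of 8 scheduled.

3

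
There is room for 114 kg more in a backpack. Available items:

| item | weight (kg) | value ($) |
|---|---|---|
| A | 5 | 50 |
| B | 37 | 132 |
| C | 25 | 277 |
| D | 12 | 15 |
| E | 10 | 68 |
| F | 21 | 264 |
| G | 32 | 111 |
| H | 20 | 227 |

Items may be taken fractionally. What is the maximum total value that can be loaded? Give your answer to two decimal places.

Order: F (264/21=12.57) > H (227/20=11.35) > C (277/25=11.08) > A (50/5=10.00) > E (68/10=6.80) > B (132/37=3.57) > G (111/32=3.47) > D (15/12=1.25)
Fill: take F (21 @ 264) → take H (20 @ 227) → take C (25 @ 277) → take A (5 @ 50) → take E (10 @ 68) → take 33/37 of B → 117.73; 114/114 used.
Total value = 1003.73

1003.73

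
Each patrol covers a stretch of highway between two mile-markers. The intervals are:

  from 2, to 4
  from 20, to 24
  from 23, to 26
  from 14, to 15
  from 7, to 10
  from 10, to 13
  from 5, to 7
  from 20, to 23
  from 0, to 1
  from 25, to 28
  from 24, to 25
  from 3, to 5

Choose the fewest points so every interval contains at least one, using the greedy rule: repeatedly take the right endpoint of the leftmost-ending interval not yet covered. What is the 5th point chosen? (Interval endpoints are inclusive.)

15

Process intervals by earliest right end; each time one isn't hit yet, stab at its right endpoint.
Sorted: [0,1] [2,4] [3,5] [5,7] [7,10] [10,13] [14,15] [20,23] [20,24] [24,25] [23,26] [25,28]
{[0,1]} hit by 1; {[2,4],[3,5]} hit by 4; {[5,7],[7,10]} hit by 7; {[10,13]} hit by 13; {[14,15]} hit by 15; {[20,23],[20,24]} hit by 23; {[24,25],[23,26],[25,28]} hit by 25.
Points: 1, 4, 7, 13, 15, 23, 25 (7 total).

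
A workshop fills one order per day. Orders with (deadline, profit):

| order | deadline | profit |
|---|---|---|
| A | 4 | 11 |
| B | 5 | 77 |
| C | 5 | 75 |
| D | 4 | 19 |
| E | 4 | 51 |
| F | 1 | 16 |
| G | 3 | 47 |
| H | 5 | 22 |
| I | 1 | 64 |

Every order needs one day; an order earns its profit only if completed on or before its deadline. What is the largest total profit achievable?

Take jobs in profit order; each goes to the latest open slot no later than its deadline.
Profit order: B=77 C=75 I=64 E=51 G=47 H=22 D=19 F=16 A=11
Assign: B→slot 5, C→slot 4, I→slot 1, E→slot 3, G→slot 2, H skipped, D skipped, F skipped, A skipped.
Slots: [1:I] [2:G] [3:E] [4:C] [5:B]
Profit = 64 + 47 + 51 + 75 + 77 = 314

314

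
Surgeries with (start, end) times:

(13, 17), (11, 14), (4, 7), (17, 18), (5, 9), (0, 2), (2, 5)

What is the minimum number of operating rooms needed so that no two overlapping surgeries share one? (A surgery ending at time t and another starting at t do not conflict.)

Count concurrent intervals with a sweep; the peak is the room count.
starts: [0, 2, 4, 5, 11, 13, 17]
ends:   [2, 5, 7, 9, 14, 17, 18]
s0→1 e2→0 s2→1 s4→2  — peak 2.

2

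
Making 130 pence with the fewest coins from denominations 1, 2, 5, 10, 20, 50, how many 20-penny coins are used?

1

130 − 2×50→30 − 1×20→10 − 1×10→0
Count of 20: 1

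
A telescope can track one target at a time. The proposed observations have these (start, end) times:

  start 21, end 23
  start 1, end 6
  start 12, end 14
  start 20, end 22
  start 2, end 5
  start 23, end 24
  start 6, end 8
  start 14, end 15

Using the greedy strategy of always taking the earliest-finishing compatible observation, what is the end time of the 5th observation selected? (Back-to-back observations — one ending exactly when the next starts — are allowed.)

22

Greedy by earliest finish: after sorting by end time, pick each interval compatible with the last pick.
By end time: (2,5), (1,6), (6,8), (12,14), (14,15), (20,22), (21,23), (23,24).
Pick (2,5); next start ≥ 5 → (6,8); next start ≥ 8 → (12,14); next start ≥ 14 → (14,15); next start ≥ 15 → (20,22); next start ≥ 22 → (23,24).
Selected: (2,5) (6,8) (12,14) (14,15) (20,22) (23,24)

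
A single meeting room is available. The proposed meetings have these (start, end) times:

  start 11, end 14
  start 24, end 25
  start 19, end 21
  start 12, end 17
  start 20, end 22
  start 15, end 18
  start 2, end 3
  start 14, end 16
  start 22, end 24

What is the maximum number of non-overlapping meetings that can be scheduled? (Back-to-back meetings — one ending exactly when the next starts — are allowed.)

Order by finish time; keep every interval that doesn't clash with the previous kept one.
By end time: (2,3), (11,14), (14,16), (12,17), (15,18), (19,21), (20,22), (22,24), (24,25).
Pick (2,3); next start ≥ 3 → (11,14); next start ≥ 14 → (14,16); next start ≥ 16 → (19,21); next start ≥ 21 → (22,24); next start ≥ 24 → (24,25).
Selected 6 meetings.

6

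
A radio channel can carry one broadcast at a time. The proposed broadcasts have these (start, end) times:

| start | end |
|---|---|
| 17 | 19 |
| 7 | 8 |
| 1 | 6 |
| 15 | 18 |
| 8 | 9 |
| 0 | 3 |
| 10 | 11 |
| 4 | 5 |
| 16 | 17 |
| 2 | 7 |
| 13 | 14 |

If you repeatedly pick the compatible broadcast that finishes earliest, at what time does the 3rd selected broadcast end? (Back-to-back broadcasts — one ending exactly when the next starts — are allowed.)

8

By end time: (0,3), (4,5), (1,6), (2,7), (7,8), (8,9), (10,11), (13,14), (16,17), (15,18), (17,19).
Pick (0,3); next start ≥ 3 → (4,5); next start ≥ 5 → (7,8); next start ≥ 8 → (8,9); next start ≥ 9 → (10,11); next start ≥ 11 → (13,14); next start ≥ 14 → (16,17); next start ≥ 17 → (17,19).
Selected: (0,3) (4,5) (7,8) (8,9) (10,11) (13,14) (16,17) (17,19)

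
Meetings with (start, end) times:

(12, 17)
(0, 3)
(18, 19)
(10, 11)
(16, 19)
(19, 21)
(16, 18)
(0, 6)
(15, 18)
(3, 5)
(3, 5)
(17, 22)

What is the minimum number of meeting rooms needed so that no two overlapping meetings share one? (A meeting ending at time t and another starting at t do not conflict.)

4

Events (time:±→running): 0:+→1 0:+→2 3:-→1 3:+→2 3:+→3 5:-→2 5:-→1 6:-→0 10:+→1 11:-→0 12:+→1 15:+→2 16:+→3 16:+→4 … peak 4.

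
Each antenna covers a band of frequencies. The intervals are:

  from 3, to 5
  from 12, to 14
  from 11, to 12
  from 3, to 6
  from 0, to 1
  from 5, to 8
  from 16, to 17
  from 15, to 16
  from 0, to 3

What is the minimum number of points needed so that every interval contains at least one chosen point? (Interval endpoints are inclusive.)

Sort by right endpoint; whenever an interval is uncovered, place a point at its right end.
Sorted: [0,1] [0,3] [3,5] [3,6] [5,8] [11,12] [12,14] [15,16] [16,17]
{[0,1],[0,3]} hit by 1; {[3,5],[3,6],[5,8]} hit by 5; {[11,12],[12,14]} hit by 12; {[15,16],[16,17]} hit by 16.
Points: 1, 5, 12, 16 (4 total).

4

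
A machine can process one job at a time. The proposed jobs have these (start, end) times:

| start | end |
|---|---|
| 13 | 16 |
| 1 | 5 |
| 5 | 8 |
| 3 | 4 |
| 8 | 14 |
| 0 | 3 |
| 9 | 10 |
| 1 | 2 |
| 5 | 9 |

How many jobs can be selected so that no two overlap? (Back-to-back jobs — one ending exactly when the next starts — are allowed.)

Sort by end time and greedily take each interval whose start is ≥ the last chosen end.
Sorted by end: (1,2)  (0,3)  (3,4)  (1,5)  (5,8)  (5,9)  (9,10)  (8,14)  (13,16)
take (1,2); take (3,4); take (5,8); skip (5,9); take (9,10); take (13,16).
Selected 5 jobs.

5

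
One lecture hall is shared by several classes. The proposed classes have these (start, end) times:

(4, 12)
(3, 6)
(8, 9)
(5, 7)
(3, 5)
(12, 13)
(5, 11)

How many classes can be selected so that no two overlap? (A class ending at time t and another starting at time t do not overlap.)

By end time: (3,5), (3,6), (5,7), (8,9), (5,11), (4,12), (12,13).
Pick (3,5); next start ≥ 5 → (5,7); next start ≥ 7 → (8,9); next start ≥ 9 → (12,13).
Selected 4 classes.

4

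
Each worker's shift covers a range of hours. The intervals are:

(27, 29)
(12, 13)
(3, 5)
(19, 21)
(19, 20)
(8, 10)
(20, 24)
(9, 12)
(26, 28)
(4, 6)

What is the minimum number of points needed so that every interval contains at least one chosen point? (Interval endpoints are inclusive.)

5

Sorted: [3,5] [4,6] [8,10] [9,12] [12,13] [19,20] [19,21] [20,24] [26,28] [27,29]
{[3,5],[4,6]} hit by 5; {[8,10],[9,12]} hit by 10; {[12,13]} hit by 13; {[19,20],[19,21],[20,24]} hit by 20; {[26,28],[27,29]} hit by 28.
Points: 5, 10, 13, 20, 28 (5 total).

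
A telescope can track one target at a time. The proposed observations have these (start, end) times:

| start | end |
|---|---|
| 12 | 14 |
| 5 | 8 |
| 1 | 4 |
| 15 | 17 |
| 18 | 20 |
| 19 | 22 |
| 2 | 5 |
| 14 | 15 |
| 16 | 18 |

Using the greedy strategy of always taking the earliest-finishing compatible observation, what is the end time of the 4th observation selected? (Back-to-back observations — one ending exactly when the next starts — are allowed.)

15

Sort by end time and greedily take each interval whose start is ≥ the last chosen end.
By end time: (1,4), (2,5), (5,8), (12,14), (14,15), (15,17), (16,18), (18,20), (19,22).
Pick (1,4); next start ≥ 4 → (5,8); next start ≥ 8 → (12,14); next start ≥ 14 → (14,15); next start ≥ 15 → (15,17); next start ≥ 17 → (18,20).
Selected: (1,4) (5,8) (12,14) (14,15) (15,17) (18,20)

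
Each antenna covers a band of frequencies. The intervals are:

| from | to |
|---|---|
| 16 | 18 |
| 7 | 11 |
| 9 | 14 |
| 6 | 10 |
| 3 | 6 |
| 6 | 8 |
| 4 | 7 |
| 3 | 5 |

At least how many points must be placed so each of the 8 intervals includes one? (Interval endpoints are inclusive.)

Process intervals by earliest right end; each time one isn't hit yet, stab at its right endpoint.
By right end: [3,5]  [3,6]  [4,7]  [6,8]  [6,10]  [7,11]  [9,14]  [16,18]
[3,5] uncovered → point at 5; [6,8] uncovered → point at 8; [9,14] uncovered → point at 14; [16,18] uncovered → point at 18.
Points: 5, 8, 14, 18 (4 total).

4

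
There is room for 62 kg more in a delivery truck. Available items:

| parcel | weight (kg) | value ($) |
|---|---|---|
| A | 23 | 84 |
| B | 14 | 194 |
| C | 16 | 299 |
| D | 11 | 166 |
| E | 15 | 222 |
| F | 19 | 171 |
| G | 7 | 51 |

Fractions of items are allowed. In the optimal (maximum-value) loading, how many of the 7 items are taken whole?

4

Greedy by value/weight ratio, highest first.
Ratios (sorted): C 18.69, D 15.09, E 14.80, B 13.86, F 9.00, G 7.29, A 3.65
take C (16 @ 299); take D (11 @ 166); take E (15 @ 222); take B (14 @ 194); take 6/19 of F → 54.00. Capacity used 62/62.
4 item(s) taken whole; one partial (take 6/19 of F).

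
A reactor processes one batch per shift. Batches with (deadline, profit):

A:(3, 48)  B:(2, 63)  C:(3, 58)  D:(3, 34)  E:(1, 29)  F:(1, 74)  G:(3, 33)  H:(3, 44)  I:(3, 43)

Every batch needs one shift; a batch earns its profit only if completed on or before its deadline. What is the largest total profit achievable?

Take jobs in profit order; each goes to the latest open slot no later than its deadline.
Profit order: F=74 B=63 C=58 A=48 H=44 I=43 D=34 G=33 E=29
Assign: F→slot 1, B→slot 2, C→slot 3, A skipped, H skipped, I skipped, D skipped, G skipped, E skipped.
Slots: [1:F] [2:B] [3:C]
Profit = 74 + 63 + 58 = 195

195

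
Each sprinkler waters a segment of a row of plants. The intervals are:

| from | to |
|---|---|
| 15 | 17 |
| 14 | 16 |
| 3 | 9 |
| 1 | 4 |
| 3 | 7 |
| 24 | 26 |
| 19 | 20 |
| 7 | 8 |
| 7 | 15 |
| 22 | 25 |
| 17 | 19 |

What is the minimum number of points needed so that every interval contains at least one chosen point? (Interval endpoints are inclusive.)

Sorted: [1,4] [3,7] [7,8] [3,9] [7,15] [14,16] [15,17] [17,19] [19,20] [22,25] [24,26]
{[1,4],[3,7]} hit by 4; {[7,8],[3,9],[7,15]} hit by 8; {[14,16],[15,17]} hit by 16; {[17,19],[19,20]} hit by 19; {[22,25],[24,26]} hit by 25.
Points: 4, 8, 16, 19, 25 (5 total).

5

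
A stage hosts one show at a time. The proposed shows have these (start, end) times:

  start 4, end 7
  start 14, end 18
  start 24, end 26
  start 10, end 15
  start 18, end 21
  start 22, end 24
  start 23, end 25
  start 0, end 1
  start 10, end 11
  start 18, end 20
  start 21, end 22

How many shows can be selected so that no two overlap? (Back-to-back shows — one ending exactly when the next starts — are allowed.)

8

Order by finish time; keep every interval that doesn't clash with the previous kept one.
Sorted by end: (0,1)  (4,7)  (10,11)  (10,15)  (14,18)  (18,20)  (18,21)  (21,22)  (22,24)  (23,25)  (24,26)
take (0,1); take (4,7); take (10,11); skip (10,15); take (14,18); take (18,20); skip (18,21); take (21,22); take (22,24); take (24,26).
Selected 8 shows.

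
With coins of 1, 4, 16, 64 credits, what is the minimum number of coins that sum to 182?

8

Greedy: take as many of the largest coin as possible, then repeat with the remainder.
182 − 2×64→54 − 3×16→6 − 1×4→2 − 2×1→0
Total coins = 2 + 3 + 1 + 2 = 8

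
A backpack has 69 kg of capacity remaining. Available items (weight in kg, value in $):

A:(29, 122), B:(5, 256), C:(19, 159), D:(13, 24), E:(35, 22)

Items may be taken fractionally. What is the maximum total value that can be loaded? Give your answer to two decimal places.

Sort by value per unit weight and fill in that order.
Ratios (sorted): B 51.20, C 8.37, A 4.21, D 1.85, E 0.63
take B (5 @ 256); take C (19 @ 159); take A (29 @ 122); take D (13 @ 24); take 3/35 of E → 1.89. Capacity used 69/69.
Total value = 562.89

562.89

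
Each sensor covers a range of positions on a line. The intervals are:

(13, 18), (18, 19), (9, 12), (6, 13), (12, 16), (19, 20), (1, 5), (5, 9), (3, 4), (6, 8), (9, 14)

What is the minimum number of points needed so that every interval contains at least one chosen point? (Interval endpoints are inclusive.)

By right end: [3,4]  [1,5]  [6,8]  [5,9]  [9,12]  [6,13]  [9,14]  [12,16]  [13,18]  [18,19]  [19,20]
[3,4] uncovered → point at 4; [6,8] uncovered → point at 8; [9,12] uncovered → point at 12; [13,18] uncovered → point at 18; [19,20] uncovered → point at 20.
Points: 4, 8, 12, 18, 20 (5 total).

5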